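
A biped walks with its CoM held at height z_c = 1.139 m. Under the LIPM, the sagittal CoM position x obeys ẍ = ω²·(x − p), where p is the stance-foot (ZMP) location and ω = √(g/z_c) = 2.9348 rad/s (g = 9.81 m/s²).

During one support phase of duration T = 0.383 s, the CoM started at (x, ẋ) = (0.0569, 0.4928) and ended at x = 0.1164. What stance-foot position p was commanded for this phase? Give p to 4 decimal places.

p = 0.3016

ωT = 2.9348·0.383 = 1.124028; cosh(ωT) = 1.701097, sinh(ωT) = 1.376129
x(T) = p + (x₀−p)·cosh(ωT) + (ẋ₀/ω)·sinh(ωT) ⇒ p·(1 − cosh) = x(T) − x₀·cosh − (ẋ₀/ω)·sinh
numerator   = 0.1164 − (0.0569)·1.701097 − (0.4928/2.9348)·1.376129 = -0.211467
denominator = 1 − 1.701097 = -0.701097
p = -0.211467 / -0.701097 = 0.3016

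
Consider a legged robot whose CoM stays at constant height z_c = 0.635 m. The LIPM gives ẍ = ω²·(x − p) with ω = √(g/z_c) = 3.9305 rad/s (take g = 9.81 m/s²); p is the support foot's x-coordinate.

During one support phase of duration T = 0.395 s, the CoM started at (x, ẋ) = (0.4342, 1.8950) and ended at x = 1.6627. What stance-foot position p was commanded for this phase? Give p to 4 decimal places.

ωT = 3.9305·0.395 = 1.552547; cosh(ωT) = 2.467598, sinh(ωT) = 2.255890
x(T) = p + (x₀−p)·cosh(ωT) + (ẋ₀/ω)·sinh(ωT) ⇒ p·(1 − cosh) = x(T) − x₀·cosh − (ẋ₀/ω)·sinh
numerator   = 1.6627 − (0.4342)·2.467598 − (1.8950/3.9305)·2.255890 = -0.496356
denominator = 1 − 2.467598 = -1.467598
p = -0.496356 / -1.467598 = 0.3382

p = 0.3382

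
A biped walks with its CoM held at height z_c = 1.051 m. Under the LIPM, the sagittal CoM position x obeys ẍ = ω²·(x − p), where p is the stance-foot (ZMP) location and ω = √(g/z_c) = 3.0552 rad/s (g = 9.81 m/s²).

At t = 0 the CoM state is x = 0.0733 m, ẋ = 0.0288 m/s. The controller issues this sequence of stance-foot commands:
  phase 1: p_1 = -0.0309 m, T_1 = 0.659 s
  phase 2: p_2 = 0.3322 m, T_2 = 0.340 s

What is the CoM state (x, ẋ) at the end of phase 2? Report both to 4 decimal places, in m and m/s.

phase 1: p=-0.0309, T=0.659, ωT=2.013377, cosh=3.811050, sinh=3.677513; start (x,ẋ)=(0.073300, 0.028800) → end (x,ẋ)=(0.400878, 1.280501)
phase 2: p=0.3322, T=0.340, ωT=1.038768, cosh=1.589812, sinh=1.235922; start (x,ẋ)=(0.400878, 1.280501) → end (x,ẋ)=(0.959386, 2.295082)

x = 0.9594, ẋ = 2.2951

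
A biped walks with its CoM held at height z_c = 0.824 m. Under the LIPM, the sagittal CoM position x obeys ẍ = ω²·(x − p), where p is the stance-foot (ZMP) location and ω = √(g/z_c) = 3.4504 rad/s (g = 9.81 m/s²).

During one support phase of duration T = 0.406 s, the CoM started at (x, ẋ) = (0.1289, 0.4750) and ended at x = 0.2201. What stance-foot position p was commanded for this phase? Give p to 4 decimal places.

p = 0.2775

ωT = 3.4504·0.406 = 1.400862; cosh(ωT) = 2.152542, sinh(ωT) = 1.906157
x(T) = p + (x₀−p)·cosh(ωT) + (ẋ₀/ω)·sinh(ωT) ⇒ p·(1 − cosh) = x(T) − x₀·cosh − (ẋ₀/ω)·sinh
numerator   = 0.2201 − (0.1289)·2.152542 − (0.4750/3.4504)·1.906157 = -0.319774
denominator = 1 − 2.152542 = -1.152542
p = -0.319774 / -1.152542 = 0.2775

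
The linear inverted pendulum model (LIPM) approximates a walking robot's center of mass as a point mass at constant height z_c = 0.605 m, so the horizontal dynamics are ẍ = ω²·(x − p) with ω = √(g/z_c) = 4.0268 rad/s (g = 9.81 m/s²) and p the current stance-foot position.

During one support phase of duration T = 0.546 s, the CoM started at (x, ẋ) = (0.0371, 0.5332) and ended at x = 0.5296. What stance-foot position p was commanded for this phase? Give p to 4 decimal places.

p = 0.0643

ωT = 4.0268·0.546 = 2.198633; cosh(ωT) = 4.561819, sinh(ωT) = 4.450864
x(T) = p + (x₀−p)·cosh(ωT) + (ẋ₀/ω)·sinh(ωT) ⇒ p·(1 − cosh) = x(T) − x₀·cosh − (ẋ₀/ω)·sinh
numerator   = 0.5296 − (0.0371)·4.561819 − (0.5332/4.0268)·4.450864 = -0.228995
denominator = 1 − 4.561819 = -3.561819
p = -0.228995 / -3.561819 = 0.0643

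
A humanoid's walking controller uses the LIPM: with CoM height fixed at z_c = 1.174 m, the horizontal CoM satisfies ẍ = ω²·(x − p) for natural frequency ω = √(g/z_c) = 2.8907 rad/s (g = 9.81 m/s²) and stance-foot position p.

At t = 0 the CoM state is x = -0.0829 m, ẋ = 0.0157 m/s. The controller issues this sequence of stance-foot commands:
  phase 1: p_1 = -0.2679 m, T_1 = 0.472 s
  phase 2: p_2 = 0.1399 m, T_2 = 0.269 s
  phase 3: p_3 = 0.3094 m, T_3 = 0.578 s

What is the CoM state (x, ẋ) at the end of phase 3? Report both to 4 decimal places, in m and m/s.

x = 1.7793, ẋ = 4.4317

phase 1: p=-0.2679, T=0.472, ωT=1.364410, cosh=2.084473, sinh=1.828942; start (x,ẋ)=(-0.082900, 0.015700) → end (x,ẋ)=(0.127661, 1.010807)
phase 2: p=0.1399, T=0.269, ωT=0.777598, cosh=1.317874, sinh=0.858366; start (x,ẋ)=(0.127661, 1.010807) → end (x,ẋ)=(0.423920, 1.301747)
phase 3: p=0.3094, T=0.578, ωT=1.670825, cosh=2.752321, sinh=2.564229; start (x,ẋ)=(0.423920, 1.301747) → end (x,ẋ)=(1.779325, 4.431695)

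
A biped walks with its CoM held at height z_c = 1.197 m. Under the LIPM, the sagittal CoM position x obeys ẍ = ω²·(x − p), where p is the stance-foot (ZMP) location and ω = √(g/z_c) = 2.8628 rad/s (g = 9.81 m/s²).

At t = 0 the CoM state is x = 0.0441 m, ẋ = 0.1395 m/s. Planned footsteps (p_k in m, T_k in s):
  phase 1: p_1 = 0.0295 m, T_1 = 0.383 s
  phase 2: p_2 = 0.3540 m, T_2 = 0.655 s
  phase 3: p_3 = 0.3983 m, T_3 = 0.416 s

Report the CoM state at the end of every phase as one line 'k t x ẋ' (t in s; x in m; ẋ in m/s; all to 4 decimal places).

phase 1: p=0.0295, T=0.383, ωT=1.096452, cosh=1.663791, sinh=1.329737; start (x,ẋ)=(0.044100, 0.139500) → end (x,ẋ)=(0.118587, 0.287678)
phase 2: p=0.3540, T=0.655, ωT=1.875134, cosh=3.337514, sinh=3.184179; start (x,ẋ)=(0.118587, 0.287678) → end (x,ẋ)=(-0.111720, -1.185815)
phase 3: p=0.3983, T=0.416, ωT=1.190925, cosh=1.797031, sinh=1.493091; start (x,ẋ)=(-0.111720, -1.185815) → end (x,ẋ)=(-1.136683, -4.310987)

1 0.3830 0.1186 0.2877
2 1.0380 -0.1117 -1.1858
3 1.4540 -1.1367 -4.3110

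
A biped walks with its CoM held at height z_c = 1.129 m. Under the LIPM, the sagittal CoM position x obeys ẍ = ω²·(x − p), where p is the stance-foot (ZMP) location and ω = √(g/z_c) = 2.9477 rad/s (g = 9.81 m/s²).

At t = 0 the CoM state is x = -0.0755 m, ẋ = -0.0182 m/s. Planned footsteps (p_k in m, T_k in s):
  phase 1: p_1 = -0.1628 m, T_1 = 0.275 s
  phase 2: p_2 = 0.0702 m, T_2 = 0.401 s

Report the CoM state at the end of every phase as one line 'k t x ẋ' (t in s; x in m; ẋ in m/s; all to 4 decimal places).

1 0.2750 -0.0508 0.2077
2 0.6760 -0.0415 -0.1563

phase 1: p=-0.1628, T=0.275, ωT=0.810618, cosh=1.346940, sinh=0.902357; start (x,ẋ)=(-0.075500, -0.018200) → end (x,ẋ)=(-0.050784, 0.207693)
phase 2: p=0.0702, T=0.401, ωT=1.182028, cosh=1.783818, sinh=1.477162; start (x,ẋ)=(-0.050784, 0.207693) → end (x,ẋ)=(-0.041533, -0.156304)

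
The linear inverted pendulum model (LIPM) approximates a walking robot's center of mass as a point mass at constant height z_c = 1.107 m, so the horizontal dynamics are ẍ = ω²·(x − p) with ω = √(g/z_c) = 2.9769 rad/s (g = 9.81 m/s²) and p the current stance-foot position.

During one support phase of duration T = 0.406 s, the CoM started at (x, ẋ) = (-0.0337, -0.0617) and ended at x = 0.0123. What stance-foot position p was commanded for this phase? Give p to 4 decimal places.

p = -0.1279

ωT = 2.9769·0.406 = 1.208621; cosh(ωT) = 1.823737, sinh(ωT) = 1.525128
x(T) = p + (x₀−p)·cosh(ωT) + (ẋ₀/ω)·sinh(ωT) ⇒ p·(1 − cosh) = x(T) − x₀·cosh − (ẋ₀/ω)·sinh
numerator   = 0.0123 − (-0.0337)·1.823737 − (-0.0617/2.9769)·1.525128 = 0.105370
denominator = 1 − 1.823737 = -0.823737
p = 0.105370 / -0.823737 = -0.1279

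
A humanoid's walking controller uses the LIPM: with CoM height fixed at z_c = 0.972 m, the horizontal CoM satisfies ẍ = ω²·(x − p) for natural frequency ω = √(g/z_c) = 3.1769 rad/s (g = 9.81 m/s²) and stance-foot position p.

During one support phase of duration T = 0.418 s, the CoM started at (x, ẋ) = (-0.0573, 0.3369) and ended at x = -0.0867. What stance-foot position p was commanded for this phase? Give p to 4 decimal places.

ωT = 3.1769·0.418 = 1.327944; cosh(ωT) = 2.019150, sinh(ωT) = 1.754128
x(T) = p + (x₀−p)·cosh(ωT) + (ẋ₀/ω)·sinh(ωT) ⇒ p·(1 − cosh) = x(T) − x₀·cosh − (ẋ₀/ω)·sinh
numerator   = -0.0867 − (-0.0573)·2.019150 − (0.3369/3.1769)·1.754128 = -0.157022
denominator = 1 − 2.019150 = -1.019150
p = -0.157022 / -1.019150 = 0.1541

p = 0.1541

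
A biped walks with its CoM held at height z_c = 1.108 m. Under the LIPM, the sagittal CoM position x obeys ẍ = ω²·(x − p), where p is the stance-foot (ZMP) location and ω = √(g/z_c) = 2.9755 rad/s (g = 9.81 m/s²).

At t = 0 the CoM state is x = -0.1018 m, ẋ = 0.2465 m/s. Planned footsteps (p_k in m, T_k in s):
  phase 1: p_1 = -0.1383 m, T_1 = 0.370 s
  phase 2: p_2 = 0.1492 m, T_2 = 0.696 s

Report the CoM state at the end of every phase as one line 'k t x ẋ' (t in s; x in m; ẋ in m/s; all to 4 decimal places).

phase 1: p=-0.1383, T=0.370, ωT=1.100935, cosh=1.669768, sinh=1.337208; start (x,ẋ)=(-0.101800, 0.246500) → end (x,ẋ)=(0.033425, 0.556826)
phase 2: p=0.1492, T=0.696, ωT=2.070948, cosh=4.029203, sinh=3.903137; start (x,ẋ)=(0.033425, 0.556826) → end (x,ẋ)=(0.413141, 0.898982)

1 0.3700 0.0334 0.5568
2 1.0660 0.4131 0.8990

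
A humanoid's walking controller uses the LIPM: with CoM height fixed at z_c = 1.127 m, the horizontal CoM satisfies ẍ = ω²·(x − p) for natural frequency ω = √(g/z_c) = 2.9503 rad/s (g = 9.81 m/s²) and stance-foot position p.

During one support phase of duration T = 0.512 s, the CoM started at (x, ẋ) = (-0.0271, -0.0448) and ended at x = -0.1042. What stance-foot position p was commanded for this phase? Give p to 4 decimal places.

ωT = 2.9503·0.512 = 1.510554; cosh(ωT) = 2.375013, sinh(ωT) = 2.154225
x(T) = p + (x₀−p)·cosh(ωT) + (ẋ₀/ω)·sinh(ωT) ⇒ p·(1 − cosh) = x(T) − x₀·cosh − (ẋ₀/ω)·sinh
numerator   = -0.1042 − (-0.0271)·2.375013 − (-0.0448/2.9503)·2.154225 = -0.007125
denominator = 1 − 2.375013 = -1.375013
p = -0.007125 / -1.375013 = 0.0052

p = 0.0052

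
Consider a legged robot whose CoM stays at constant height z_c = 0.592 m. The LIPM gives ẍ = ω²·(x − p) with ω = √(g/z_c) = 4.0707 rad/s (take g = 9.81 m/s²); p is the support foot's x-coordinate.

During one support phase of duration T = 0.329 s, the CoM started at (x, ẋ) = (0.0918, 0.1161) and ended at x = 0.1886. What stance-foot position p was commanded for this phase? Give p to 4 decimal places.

ωT = 4.0707·0.329 = 1.339260; cosh(ωT) = 2.039130, sinh(ωT) = 1.777090
x(T) = p + (x₀−p)·cosh(ωT) + (ẋ₀/ω)·sinh(ωT) ⇒ p·(1 − cosh) = x(T) − x₀·cosh − (ẋ₀/ω)·sinh
numerator   = 0.1886 − (0.0918)·2.039130 − (0.1161/4.0707)·1.777090 = -0.049276
denominator = 1 − 2.039130 = -1.039130
p = -0.049276 / -1.039130 = 0.0474

p = 0.0474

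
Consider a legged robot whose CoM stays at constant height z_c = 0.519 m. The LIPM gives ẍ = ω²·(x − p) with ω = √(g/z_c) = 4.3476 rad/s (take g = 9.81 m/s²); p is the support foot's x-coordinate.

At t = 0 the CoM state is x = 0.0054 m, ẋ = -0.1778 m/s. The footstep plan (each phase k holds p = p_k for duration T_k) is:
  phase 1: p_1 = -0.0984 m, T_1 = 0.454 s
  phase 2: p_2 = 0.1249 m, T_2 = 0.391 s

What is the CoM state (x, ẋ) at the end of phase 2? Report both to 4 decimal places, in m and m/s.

phase 1: p=-0.0984, T=0.454, ωT=1.973810, cosh=3.668489, sinh=3.529563; start (x,ẋ)=(0.005400, -0.177800) → end (x,ẋ)=(0.138044, 0.940567)
phase 2: p=0.1249, T=0.391, ωT=1.699912, cosh=2.828082, sinh=2.645382; start (x,ẋ)=(0.138044, 0.940567) → end (x,ẋ)=(0.734378, 2.811166)

x = 0.7344, ẋ = 2.8112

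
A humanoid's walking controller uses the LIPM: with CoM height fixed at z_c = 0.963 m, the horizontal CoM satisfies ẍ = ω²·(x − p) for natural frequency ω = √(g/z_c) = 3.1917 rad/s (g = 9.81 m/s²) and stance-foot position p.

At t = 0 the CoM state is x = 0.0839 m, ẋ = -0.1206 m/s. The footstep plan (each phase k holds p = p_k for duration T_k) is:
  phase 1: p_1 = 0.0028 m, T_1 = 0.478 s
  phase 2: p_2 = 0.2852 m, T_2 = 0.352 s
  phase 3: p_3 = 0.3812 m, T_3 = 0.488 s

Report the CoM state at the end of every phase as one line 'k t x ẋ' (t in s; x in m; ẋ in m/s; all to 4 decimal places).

phase 1: p=0.0028, T=0.478, ωT=1.525633, cosh=2.407767, sinh=2.190284; start (x,ẋ)=(0.083900, -0.120600) → end (x,ẋ)=(0.115309, 0.276571)
phase 2: p=0.2852, T=0.352, ωT=1.123478, cosh=1.700340, sinh=1.375193; start (x,ẋ)=(0.115309, 0.276571) → end (x,ẋ)=(0.115492, -0.275421)
phase 3: p=0.3812, T=0.488, ωT=1.557550, cosh=2.478913, sinh=2.268261; start (x,ẋ)=(0.115492, -0.275421) → end (x,ẋ)=(-0.473201, -2.606364)

1 0.4780 0.1153 0.2766
2 0.8300 0.1155 -0.2754
3 1.3180 -0.4732 -2.6064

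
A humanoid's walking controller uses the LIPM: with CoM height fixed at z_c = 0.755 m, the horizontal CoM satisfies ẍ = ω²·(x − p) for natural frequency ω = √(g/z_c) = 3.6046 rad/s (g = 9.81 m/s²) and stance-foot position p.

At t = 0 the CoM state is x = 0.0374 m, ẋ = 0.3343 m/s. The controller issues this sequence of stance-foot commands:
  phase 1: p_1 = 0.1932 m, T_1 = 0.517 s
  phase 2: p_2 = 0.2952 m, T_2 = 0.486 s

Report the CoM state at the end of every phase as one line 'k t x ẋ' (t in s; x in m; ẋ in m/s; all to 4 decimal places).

phase 1: p=0.1932, T=0.517, ωT=1.863578, cosh=3.300940, sinh=3.145823; start (x,ẋ)=(0.037400, 0.334300) → end (x,ẋ)=(-0.029335, -0.663180)
phase 2: p=0.2952, T=0.486, ωT=1.751836, cosh=2.969315, sinh=2.795860; start (x,ẋ)=(-0.029335, -0.663180) → end (x,ẋ)=(-1.182832, -5.239836)

1 0.5170 -0.0293 -0.6632
2 1.0030 -1.1828 -5.2398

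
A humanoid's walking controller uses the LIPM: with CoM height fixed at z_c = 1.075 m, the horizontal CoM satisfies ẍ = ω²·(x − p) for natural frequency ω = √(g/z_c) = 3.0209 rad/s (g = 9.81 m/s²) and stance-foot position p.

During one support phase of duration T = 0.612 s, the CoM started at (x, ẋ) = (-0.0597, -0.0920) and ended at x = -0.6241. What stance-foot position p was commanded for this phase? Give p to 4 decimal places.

ωT = 3.0209·0.612 = 1.848791; cosh(ωT) = 3.254781, sinh(ωT) = 3.097353
x(T) = p + (x₀−p)·cosh(ωT) + (ẋ₀/ω)·sinh(ωT) ⇒ p·(1 − cosh) = x(T) − x₀·cosh − (ẋ₀/ω)·sinh
numerator   = -0.6241 − (-0.0597)·3.254781 − (-0.0920/3.0209)·3.097353 = -0.335461
denominator = 1 − 3.254781 = -2.254781
p = -0.335461 / -2.254781 = 0.1488

p = 0.1488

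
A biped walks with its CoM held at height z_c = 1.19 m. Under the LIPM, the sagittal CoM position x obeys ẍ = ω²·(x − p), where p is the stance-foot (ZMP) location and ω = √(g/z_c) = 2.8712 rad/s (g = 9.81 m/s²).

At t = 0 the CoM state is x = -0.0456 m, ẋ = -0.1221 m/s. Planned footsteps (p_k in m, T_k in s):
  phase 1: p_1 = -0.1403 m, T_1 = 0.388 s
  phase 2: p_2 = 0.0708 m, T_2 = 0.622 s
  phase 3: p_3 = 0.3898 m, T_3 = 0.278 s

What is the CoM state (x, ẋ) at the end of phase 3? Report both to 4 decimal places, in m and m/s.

x = -0.3881, ẋ = -1.7852

phase 1: p=-0.1403, T=0.388, ωT=1.114026, cosh=1.687417, sinh=1.359182; start (x,ẋ)=(-0.045600, -0.122100) → end (x,ẋ)=(-0.038302, 0.163532)
phase 2: p=0.0708, T=0.622, ωT=1.785886, cosh=3.066257, sinh=2.898608; start (x,ẋ)=(-0.038302, 0.163532) → end (x,ẋ)=(-0.098642, -0.406569)
phase 3: p=0.3898, T=0.278, ωT=0.798194, cosh=1.335833, sinh=0.885691; start (x,ẋ)=(-0.098642, -0.406569) → end (x,ẋ)=(-0.388093, -1.785215)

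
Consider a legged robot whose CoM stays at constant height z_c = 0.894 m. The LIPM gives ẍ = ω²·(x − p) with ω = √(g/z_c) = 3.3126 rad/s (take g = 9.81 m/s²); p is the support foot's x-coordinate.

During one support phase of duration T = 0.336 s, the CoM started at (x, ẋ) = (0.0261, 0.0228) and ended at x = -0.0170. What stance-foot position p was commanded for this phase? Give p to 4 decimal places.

p = 0.1025

ωT = 3.3126·0.336 = 1.113034; cosh(ωT) = 1.686069, sinh(ωT) = 1.357508
x(T) = p + (x₀−p)·cosh(ωT) + (ẋ₀/ω)·sinh(ωT) ⇒ p·(1 − cosh) = x(T) − x₀·cosh − (ẋ₀/ω)·sinh
numerator   = -0.0170 − (0.0261)·1.686069 − (0.0228/3.3126)·1.357508 = -0.070350
denominator = 1 − 1.686069 = -0.686069
p = -0.070350 / -0.686069 = 0.1025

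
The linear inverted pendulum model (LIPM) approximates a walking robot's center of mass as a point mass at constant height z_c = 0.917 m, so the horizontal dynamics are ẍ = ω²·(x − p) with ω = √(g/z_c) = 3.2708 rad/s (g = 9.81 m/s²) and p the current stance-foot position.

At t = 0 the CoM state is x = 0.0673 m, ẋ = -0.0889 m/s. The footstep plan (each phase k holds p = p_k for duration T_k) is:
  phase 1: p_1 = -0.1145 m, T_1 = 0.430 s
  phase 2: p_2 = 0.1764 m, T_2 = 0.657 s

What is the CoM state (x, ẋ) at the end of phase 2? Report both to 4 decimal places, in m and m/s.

x = 1.6210, ẋ = 4.8164

phase 1: p=-0.1145, T=0.430, ωT=1.406444, cosh=2.163215, sinh=1.918202; start (x,ẋ)=(0.067300, -0.088900) → end (x,ẋ)=(0.226636, 0.948313)
phase 2: p=0.1764, T=0.657, ωT=2.148916, cosh=4.346082, sinh=4.229472; start (x,ẋ)=(0.226636, 0.948313) → end (x,ẋ)=(1.620993, 4.816398)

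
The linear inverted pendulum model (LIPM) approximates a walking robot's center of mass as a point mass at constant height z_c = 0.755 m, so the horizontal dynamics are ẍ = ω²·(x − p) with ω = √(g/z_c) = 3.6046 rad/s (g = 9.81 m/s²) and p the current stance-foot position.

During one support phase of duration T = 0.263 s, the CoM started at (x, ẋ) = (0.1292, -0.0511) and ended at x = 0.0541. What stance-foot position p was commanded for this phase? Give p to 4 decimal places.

ωT = 3.6046·0.263 = 0.948010; cosh(ωT) = 1.484040, sinh(ωT) = 1.096529
x(T) = p + (x₀−p)·cosh(ωT) + (ẋ₀/ω)·sinh(ωT) ⇒ p·(1 − cosh) = x(T) − x₀·cosh − (ẋ₀/ω)·sinh
numerator   = 0.0541 − (0.1292)·1.484040 − (-0.0511/3.6046)·1.096529 = -0.122093
denominator = 1 − 1.484040 = -0.484040
p = -0.122093 / -0.484040 = 0.2522

p = 0.2522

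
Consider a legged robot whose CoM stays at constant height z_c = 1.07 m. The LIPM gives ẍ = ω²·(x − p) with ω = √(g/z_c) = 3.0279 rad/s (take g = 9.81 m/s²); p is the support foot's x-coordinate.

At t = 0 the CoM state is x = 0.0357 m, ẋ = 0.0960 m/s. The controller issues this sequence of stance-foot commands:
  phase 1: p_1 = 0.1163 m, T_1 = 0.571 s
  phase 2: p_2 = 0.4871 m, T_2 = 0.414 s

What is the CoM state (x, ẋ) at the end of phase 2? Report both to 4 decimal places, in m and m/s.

x = -0.7006, ẋ = -3.2585

phase 1: p=0.1163, T=0.571, ωT=1.728931, cosh=2.906050, sinh=2.728576; start (x,ẋ)=(0.035700, 0.096000) → end (x,ẋ)=(-0.031418, -0.386925)
phase 2: p=0.4871, T=0.414, ωT=1.253551, cosh=1.894124, sinh=1.608634; start (x,ẋ)=(-0.031418, -0.386925) → end (x,ẋ)=(-0.700598, -3.258471)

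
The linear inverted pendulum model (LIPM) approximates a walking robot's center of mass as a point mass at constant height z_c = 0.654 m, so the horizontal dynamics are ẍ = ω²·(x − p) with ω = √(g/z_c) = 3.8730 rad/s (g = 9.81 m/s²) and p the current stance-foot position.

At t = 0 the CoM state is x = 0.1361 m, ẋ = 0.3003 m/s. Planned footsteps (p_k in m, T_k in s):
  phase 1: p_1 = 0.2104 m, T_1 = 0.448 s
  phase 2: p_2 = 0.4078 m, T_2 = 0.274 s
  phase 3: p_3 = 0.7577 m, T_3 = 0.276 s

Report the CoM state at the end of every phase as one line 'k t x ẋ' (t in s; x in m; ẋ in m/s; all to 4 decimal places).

phase 1: p=0.2104, T=0.448, ωT=1.735104, cosh=2.922950, sinh=2.746568; start (x,ẋ)=(0.136100, 0.300300) → end (x,ẋ)=(0.206185, 0.087399)
phase 2: p=0.4078, T=0.274, ωT=1.061202, cosh=1.617941, sinh=1.271901; start (x,ẋ)=(0.206185, 0.087399) → end (x,ẋ)=(0.110301, -0.851765)
phase 3: p=0.7577, T=0.276, ωT=1.068948, cosh=1.627842, sinh=1.284472; start (x,ẋ)=(0.110301, -0.851765) → end (x,ẋ)=(-0.578650, -4.607196)

1 0.4480 0.2062 0.0874
2 0.7220 0.1103 -0.8518
3 0.9980 -0.5786 -4.6072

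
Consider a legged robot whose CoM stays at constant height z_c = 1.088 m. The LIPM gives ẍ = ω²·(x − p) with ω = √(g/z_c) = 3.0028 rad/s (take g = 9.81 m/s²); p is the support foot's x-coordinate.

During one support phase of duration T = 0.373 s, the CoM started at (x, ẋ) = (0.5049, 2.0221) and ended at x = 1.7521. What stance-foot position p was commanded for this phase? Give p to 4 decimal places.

ωT = 3.0028·0.373 = 1.120044; cosh(ωT) = 1.695628, sinh(ωT) = 1.369362
x(T) = p + (x₀−p)·cosh(ωT) + (ẋ₀/ω)·sinh(ωT) ⇒ p·(1 − cosh) = x(T) − x₀·cosh − (ẋ₀/ω)·sinh
numerator   = 1.7521 − (0.5049)·1.695628 − (2.0221/3.0028)·1.369362 = -0.026158
denominator = 1 − 1.695628 = -0.695628
p = -0.026158 / -0.695628 = 0.0376

p = 0.0376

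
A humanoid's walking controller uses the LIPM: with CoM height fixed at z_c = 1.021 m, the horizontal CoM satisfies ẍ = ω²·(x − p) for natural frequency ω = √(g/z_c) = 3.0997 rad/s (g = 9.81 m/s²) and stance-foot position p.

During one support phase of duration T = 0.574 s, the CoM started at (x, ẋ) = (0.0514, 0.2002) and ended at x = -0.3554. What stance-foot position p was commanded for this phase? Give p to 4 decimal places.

p = 0.3409

ωT = 3.0997·0.574 = 1.779228; cosh(ωT) = 3.047024, sinh(ωT) = 2.878255
x(T) = p + (x₀−p)·cosh(ωT) + (ẋ₀/ω)·sinh(ωT) ⇒ p·(1 − cosh) = x(T) − x₀·cosh − (ẋ₀/ω)·sinh
numerator   = -0.3554 − (0.0514)·3.047024 − (0.2002/3.0997)·2.878255 = -0.697915
denominator = 1 − 3.047024 = -2.047024
p = -0.697915 / -2.047024 = 0.3409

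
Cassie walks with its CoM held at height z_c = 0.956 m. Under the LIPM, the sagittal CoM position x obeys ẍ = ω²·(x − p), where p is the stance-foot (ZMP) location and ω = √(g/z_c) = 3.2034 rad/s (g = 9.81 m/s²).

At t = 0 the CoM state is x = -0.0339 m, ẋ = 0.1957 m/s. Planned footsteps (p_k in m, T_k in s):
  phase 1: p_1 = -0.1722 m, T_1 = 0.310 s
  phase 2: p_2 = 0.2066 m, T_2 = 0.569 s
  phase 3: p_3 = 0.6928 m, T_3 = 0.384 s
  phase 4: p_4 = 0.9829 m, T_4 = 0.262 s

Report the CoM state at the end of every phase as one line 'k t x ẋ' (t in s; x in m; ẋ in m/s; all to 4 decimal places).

1 0.3100 0.1112 0.8163
2 0.8790 0.6717 1.6712
3 1.2630 1.4699 2.9975
4 1.5250 2.5326 5.5853

phase 1: p=-0.1722, T=0.310, ωT=0.993054, cosh=1.534955, sinh=1.164511; start (x,ẋ)=(-0.033900, 0.195700) → end (x,ẋ)=(0.111226, 0.816304)
phase 2: p=0.2066, T=0.569, ωT=1.822735, cosh=3.175171, sinh=3.013588; start (x,ẋ)=(0.111226, 0.816304) → end (x,ẋ)=(0.671706, 1.671190)
phase 3: p=0.6928, T=0.384, ωT=1.230106, cosh=1.856926, sinh=1.564665; start (x,ẋ)=(0.671706, 1.671190) → end (x,ẋ)=(1.469904, 2.997548)
phase 4: p=0.9829, T=0.262, ωT=0.839291, cosh=1.373371, sinh=0.941354; start (x,ẋ)=(1.469904, 2.997548) → end (x,ẋ)=(2.532599, 5.585322)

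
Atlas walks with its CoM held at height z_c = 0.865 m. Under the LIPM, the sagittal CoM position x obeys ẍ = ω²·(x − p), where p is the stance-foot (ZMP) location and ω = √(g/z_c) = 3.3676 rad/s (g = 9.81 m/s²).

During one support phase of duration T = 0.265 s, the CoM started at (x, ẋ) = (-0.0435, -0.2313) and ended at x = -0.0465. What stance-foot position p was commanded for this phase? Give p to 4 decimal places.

ωT = 3.3676·0.265 = 0.892414; cosh(ωT) = 1.425340, sinh(ωT) = 1.015675
x(T) = p + (x₀−p)·cosh(ωT) + (ẋ₀/ω)·sinh(ωT) ⇒ p·(1 − cosh) = x(T) − x₀·cosh − (ẋ₀/ω)·sinh
numerator   = -0.0465 − (-0.0435)·1.425340 − (-0.2313/3.3676)·1.015675 = 0.085263
denominator = 1 − 1.425340 = -0.425340
p = 0.085263 / -0.425340 = -0.2005

p = -0.2005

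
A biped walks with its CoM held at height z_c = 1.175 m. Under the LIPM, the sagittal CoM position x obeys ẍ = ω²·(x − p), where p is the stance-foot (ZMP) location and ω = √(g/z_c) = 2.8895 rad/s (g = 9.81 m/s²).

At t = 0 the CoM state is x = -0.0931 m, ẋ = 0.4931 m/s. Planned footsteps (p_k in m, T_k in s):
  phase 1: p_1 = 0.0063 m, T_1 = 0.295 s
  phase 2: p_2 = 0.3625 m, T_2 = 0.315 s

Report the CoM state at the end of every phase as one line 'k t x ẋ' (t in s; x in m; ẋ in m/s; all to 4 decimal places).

1 0.2950 0.0323 0.4078
2 0.6100 0.0327 -0.4048

phase 1: p=0.0063, T=0.295, ωT=0.852402, cosh=1.385832, sinh=0.959443; start (x,ẋ)=(-0.093100, 0.493100) → end (x,ẋ)=(0.032279, 0.407786)
phase 2: p=0.3625, T=0.315, ωT=0.910192, cosh=1.443624, sinh=1.041177; start (x,ẋ)=(0.032279, 0.407786) → end (x,ẋ)=(0.032724, -0.404772)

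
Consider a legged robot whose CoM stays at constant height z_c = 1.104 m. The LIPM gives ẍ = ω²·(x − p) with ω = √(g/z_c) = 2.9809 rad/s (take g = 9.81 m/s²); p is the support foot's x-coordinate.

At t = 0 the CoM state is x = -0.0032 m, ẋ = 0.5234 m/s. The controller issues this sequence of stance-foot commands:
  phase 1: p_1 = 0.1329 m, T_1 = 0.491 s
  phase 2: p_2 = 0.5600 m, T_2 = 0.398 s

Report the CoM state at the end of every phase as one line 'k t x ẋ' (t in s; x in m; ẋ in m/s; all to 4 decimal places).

1 0.4910 0.1822 0.3618
2 0.8890 0.0638 -1.0248

phase 1: p=0.1329, T=0.491, ωT=1.463622, cosh=2.276490, sinh=2.045093; start (x,ẋ)=(-0.003200, 0.523400) → end (x,ẋ)=(0.182157, 0.361820)
phase 2: p=0.5600, T=0.398, ωT=1.186398, cosh=1.790291, sinh=1.484972; start (x,ẋ)=(0.182157, 0.361820) → end (x,ẋ)=(0.063795, -1.024782)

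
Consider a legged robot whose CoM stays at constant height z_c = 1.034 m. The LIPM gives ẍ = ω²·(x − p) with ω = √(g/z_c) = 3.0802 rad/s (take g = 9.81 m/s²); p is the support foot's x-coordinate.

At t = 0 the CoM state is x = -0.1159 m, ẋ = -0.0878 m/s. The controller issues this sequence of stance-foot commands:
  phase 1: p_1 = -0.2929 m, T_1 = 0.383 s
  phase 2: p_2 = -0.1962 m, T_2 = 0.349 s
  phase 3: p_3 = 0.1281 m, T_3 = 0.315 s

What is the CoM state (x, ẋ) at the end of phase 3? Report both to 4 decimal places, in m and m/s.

x = 1.1304, ẋ = 3.4791

phase 1: p=-0.2929, T=0.383, ωT=1.179717, cosh=1.780409, sinh=1.473043; start (x,ẋ)=(-0.115900, -0.087800) → end (x,ẋ)=(-0.019756, 0.646776)
phase 2: p=-0.1962, T=0.349, ωT=1.074990, cosh=1.635632, sinh=1.294331; start (x,ẋ)=(-0.019756, 0.646776) → end (x,ẋ)=(0.364179, 1.761334)
phase 3: p=0.1281, T=0.315, ωT=0.970263, cosh=1.508811, sinh=1.129827; start (x,ẋ)=(0.364179, 1.761334) → end (x,ẋ)=(1.130362, 3.479098)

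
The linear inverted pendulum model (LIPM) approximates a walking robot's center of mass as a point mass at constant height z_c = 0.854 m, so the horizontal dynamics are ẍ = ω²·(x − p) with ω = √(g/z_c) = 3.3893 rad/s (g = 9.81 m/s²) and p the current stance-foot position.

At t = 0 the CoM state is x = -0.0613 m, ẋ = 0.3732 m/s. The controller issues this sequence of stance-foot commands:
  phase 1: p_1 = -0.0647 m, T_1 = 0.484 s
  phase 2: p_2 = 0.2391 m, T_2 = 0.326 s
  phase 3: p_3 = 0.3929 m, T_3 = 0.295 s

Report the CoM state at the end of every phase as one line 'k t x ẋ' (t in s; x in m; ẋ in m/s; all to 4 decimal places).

1 0.4840 0.2177 1.0271
2 0.8100 0.6105 1.6229
3 1.1050 1.2912 3.3703

phase 1: p=-0.0647, T=0.484, ωT=1.640421, cosh=2.675620, sinh=2.481721; start (x,ẋ)=(-0.061300, 0.373200) → end (x,ẋ)=(0.217663, 1.027140)
phase 2: p=0.2391, T=0.326, ωT=1.104912, cosh=1.675099, sinh=1.343859; start (x,ẋ)=(0.217663, 1.027140) → end (x,ẋ)=(0.610451, 1.622919)
phase 3: p=0.3929, T=0.295, ωT=0.999843, cosh=1.542897, sinh=1.174960; start (x,ẋ)=(0.610451, 1.622919) → end (x,ẋ)=(1.291172, 3.370349)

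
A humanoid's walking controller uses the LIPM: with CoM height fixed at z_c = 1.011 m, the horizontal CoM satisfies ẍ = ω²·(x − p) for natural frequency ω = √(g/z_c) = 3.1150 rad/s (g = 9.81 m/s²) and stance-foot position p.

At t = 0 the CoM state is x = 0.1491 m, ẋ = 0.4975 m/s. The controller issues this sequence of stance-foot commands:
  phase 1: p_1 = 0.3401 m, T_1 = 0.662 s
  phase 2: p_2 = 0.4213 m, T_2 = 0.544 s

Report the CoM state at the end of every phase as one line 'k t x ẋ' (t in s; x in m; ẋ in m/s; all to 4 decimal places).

phase 1: p=0.3401, T=0.662, ωT=2.062130, cosh=3.994941, sinh=3.867758; start (x,ẋ)=(0.149100, 0.497500) → end (x,ẋ)=(0.194790, -0.313698)
phase 2: p=0.4213, T=0.544, ωT=1.694560, cosh=2.813965, sinh=2.630285; start (x,ẋ)=(0.194790, -0.313698) → end (x,ẋ)=(-0.480975, -2.738606)

1 0.6620 0.1948 -0.3137
2 1.2060 -0.4810 -2.7386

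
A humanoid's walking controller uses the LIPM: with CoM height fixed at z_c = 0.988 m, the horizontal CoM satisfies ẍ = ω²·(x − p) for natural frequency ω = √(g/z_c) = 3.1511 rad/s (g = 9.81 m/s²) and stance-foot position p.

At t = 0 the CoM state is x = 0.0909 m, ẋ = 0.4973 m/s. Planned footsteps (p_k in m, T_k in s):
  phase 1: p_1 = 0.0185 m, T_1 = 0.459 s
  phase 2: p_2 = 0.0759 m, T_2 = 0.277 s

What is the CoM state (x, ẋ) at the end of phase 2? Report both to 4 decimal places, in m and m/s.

phase 1: p=0.0185, T=0.459, ωT=1.446355, cosh=2.241515, sinh=2.006088; start (x,ẋ)=(0.090900, 0.497300) → end (x,ẋ)=(0.497382, 1.572374)
phase 2: p=0.0759, T=0.277, ωT=0.872855, cosh=1.405746, sinh=0.987989; start (x,ẋ)=(0.497382, 1.572374) → end (x,ẋ)=(1.161395, 3.522538)

x = 1.1614, ẋ = 3.5225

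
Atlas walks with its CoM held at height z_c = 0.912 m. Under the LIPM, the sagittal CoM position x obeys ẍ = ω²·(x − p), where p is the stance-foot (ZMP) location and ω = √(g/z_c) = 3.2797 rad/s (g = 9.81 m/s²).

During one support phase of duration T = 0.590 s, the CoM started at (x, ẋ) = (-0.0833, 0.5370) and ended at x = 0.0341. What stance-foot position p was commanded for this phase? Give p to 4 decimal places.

ωT = 3.2797·0.590 = 1.935023; cosh(ωT) = 3.534312, sinh(ωT) = 3.389891
x(T) = p + (x₀−p)·cosh(ωT) + (ẋ₀/ω)·sinh(ωT) ⇒ p·(1 − cosh) = x(T) − x₀·cosh − (ẋ₀/ω)·sinh
numerator   = 0.0341 − (-0.0833)·3.534312 − (0.5370/3.2797)·3.389891 = -0.226534
denominator = 1 − 3.534312 = -2.534312
p = -0.226534 / -2.534312 = 0.0894

p = 0.0894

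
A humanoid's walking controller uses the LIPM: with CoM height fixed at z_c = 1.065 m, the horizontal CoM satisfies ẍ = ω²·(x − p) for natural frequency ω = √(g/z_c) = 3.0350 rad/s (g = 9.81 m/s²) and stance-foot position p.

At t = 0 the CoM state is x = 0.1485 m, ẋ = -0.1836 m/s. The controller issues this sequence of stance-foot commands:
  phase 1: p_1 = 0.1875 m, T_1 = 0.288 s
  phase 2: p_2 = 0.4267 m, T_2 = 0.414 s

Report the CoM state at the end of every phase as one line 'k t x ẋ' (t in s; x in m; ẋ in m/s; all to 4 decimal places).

1 0.2880 0.0728 -0.3755
2 0.7020 -0.4451 -2.4470

phase 1: p=0.1875, T=0.288, ωT=0.874080, cosh=1.406958, sinh=0.989712; start (x,ẋ)=(0.148500, -0.183600) → end (x,ẋ)=(0.072757, -0.375465)
phase 2: p=0.4267, T=0.414, ωT=1.256490, cosh=1.898860, sinh=1.614209; start (x,ẋ)=(0.072757, -0.375465) → end (x,ẋ)=(-0.445085, -2.446966)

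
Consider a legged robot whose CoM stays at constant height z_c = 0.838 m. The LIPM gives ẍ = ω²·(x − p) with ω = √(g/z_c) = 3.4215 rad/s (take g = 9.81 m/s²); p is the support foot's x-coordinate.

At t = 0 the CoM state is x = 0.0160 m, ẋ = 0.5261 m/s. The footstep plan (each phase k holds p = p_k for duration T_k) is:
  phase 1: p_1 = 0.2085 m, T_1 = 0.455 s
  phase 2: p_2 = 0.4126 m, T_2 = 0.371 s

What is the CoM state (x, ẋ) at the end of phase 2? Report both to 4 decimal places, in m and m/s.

phase 1: p=0.2085, T=0.455, ωT=1.556782, cosh=2.477174, sinh=2.266361; start (x,ẋ)=(0.016000, 0.526100) → end (x,ẋ)=(0.080126, -0.189472)
phase 2: p=0.4126, T=0.371, ωT=1.269376, cosh=1.919820, sinh=1.638813; start (x,ẋ)=(0.080126, -0.189472) → end (x,ẋ)=(-0.316442, -2.227997)

x = -0.3164, ẋ = -2.2280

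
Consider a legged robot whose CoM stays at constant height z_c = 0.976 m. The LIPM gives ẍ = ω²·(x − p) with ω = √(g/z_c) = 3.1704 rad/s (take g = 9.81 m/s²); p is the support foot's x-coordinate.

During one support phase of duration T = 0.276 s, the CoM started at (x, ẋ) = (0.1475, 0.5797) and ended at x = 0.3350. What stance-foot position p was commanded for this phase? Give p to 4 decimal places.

p = 0.1321

ωT = 3.1704·0.276 = 0.875030; cosh(ωT) = 1.407899, sinh(ωT) = 0.991049
x(T) = p + (x₀−p)·cosh(ωT) + (ẋ₀/ω)·sinh(ωT) ⇒ p·(1 − cosh) = x(T) − x₀·cosh − (ẋ₀/ω)·sinh
numerator   = 0.3350 − (0.1475)·1.407899 − (0.5797/3.1704)·0.991049 = -0.053876
denominator = 1 − 1.407899 = -0.407899
p = -0.053876 / -0.407899 = 0.1321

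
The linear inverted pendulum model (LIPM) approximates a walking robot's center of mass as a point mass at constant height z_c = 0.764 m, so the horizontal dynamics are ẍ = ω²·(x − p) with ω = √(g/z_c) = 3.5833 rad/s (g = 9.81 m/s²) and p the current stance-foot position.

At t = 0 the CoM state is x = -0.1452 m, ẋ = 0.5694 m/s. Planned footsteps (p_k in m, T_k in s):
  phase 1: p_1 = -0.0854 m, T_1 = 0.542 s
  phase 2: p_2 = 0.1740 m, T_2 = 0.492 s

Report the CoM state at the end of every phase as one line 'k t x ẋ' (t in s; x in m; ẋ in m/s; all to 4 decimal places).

1 0.5420 0.2445 1.2944
2 1.0340 1.4075 4.5987

phase 1: p=-0.0854, T=0.542, ωT=1.942149, cosh=3.558557, sinh=3.415162; start (x,ẋ)=(-0.145200, 0.569400) → end (x,ẋ)=(0.244480, 1.294437)
phase 2: p=0.1740, T=0.492, ωT=1.762984, cosh=3.000669, sinh=2.829136; start (x,ẋ)=(0.244480, 1.294437) → end (x,ẋ)=(1.407490, 4.598682)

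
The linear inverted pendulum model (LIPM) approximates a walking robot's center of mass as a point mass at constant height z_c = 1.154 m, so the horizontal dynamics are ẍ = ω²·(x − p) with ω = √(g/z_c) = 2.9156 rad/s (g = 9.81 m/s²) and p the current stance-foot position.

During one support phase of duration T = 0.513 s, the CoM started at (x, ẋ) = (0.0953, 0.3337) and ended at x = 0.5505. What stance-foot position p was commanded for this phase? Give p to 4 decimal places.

p = -0.0630

ωT = 2.9156·0.513 = 1.495703; cosh(ωT) = 2.343281, sinh(ωT) = 2.119190
x(T) = p + (x₀−p)·cosh(ωT) + (ẋ₀/ω)·sinh(ωT) ⇒ p·(1 − cosh) = x(T) − x₀·cosh − (ẋ₀/ω)·sinh
numerator   = 0.5505 − (0.0953)·2.343281 − (0.3337/2.9156)·2.119190 = 0.084637
denominator = 1 − 2.343281 = -1.343281
p = 0.084637 / -1.343281 = -0.0630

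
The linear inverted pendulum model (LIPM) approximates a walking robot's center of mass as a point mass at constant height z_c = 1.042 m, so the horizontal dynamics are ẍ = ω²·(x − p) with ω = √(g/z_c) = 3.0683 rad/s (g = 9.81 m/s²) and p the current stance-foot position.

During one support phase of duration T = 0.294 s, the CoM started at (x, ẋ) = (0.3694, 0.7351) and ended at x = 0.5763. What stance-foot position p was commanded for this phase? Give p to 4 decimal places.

p = 0.4607

ωT = 3.0683·0.294 = 0.902080; cosh(ωT) = 1.435225, sinh(ωT) = 1.029500
x(T) = p + (x₀−p)·cosh(ωT) + (ẋ₀/ω)·sinh(ωT) ⇒ p·(1 − cosh) = x(T) − x₀·cosh − (ẋ₀/ω)·sinh
numerator   = 0.5763 − (0.3694)·1.435225 − (0.7351/3.0683)·1.029500 = -0.200519
denominator = 1 − 1.435225 = -0.435225
p = -0.200519 / -0.435225 = 0.4607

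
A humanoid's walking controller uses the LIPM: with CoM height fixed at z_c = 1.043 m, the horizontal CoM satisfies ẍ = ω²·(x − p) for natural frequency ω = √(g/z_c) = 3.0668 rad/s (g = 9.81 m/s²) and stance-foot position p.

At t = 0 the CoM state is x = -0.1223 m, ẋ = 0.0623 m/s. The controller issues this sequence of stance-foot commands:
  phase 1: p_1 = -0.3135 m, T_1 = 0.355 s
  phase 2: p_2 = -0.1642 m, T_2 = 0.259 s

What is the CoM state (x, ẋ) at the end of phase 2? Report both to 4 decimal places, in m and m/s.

phase 1: p=-0.3135, T=0.355, ωT=1.088714, cosh=1.653550, sinh=1.316901; start (x,ẋ)=(-0.122300, 0.062300) → end (x,ẋ)=(0.029411, 0.875210)
phase 2: p=-0.1642, T=0.259, ωT=0.794301, cosh=1.332395, sinh=0.880499; start (x,ẋ)=(0.029411, 0.875210) → end (x,ẋ)=(0.345045, 1.688936)

x = 0.3450, ẋ = 1.6889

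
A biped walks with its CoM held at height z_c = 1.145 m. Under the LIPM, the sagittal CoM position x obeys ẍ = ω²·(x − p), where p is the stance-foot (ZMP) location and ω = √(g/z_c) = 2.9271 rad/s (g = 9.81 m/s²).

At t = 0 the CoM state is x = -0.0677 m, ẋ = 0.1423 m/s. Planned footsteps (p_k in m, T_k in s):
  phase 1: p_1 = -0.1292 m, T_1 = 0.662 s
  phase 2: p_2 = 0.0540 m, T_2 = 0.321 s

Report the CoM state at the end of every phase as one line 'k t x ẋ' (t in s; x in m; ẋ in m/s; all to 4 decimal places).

phase 1: p=-0.1292, T=0.662, ωT=1.937740, cosh=3.543536, sinh=3.399507; start (x,ẋ)=(-0.067700, 0.142300) → end (x,ẋ)=(0.253993, 1.116213)
phase 2: p=0.0540, T=0.321, ωT=0.939599, cosh=1.474870, sinh=1.084085; start (x,ẋ)=(0.253993, 1.116213) → end (x,ẋ)=(0.762367, 2.280893)

1 0.6620 0.2540 1.1162
2 0.9830 0.7624 2.2809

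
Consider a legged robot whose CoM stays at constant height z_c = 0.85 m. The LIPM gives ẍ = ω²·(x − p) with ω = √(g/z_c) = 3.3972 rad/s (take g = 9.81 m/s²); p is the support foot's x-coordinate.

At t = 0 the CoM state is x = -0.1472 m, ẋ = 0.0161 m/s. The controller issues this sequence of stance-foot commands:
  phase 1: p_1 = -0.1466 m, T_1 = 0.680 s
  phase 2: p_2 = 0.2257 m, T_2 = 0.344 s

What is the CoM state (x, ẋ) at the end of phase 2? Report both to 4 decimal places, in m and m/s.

x = -0.3641, ẋ = -1.6100

phase 1: p=-0.1466, T=0.680, ωT=2.310096, cosh=5.087322, sinh=4.988070; start (x,ẋ)=(-0.147200, 0.016100) → end (x,ẋ)=(-0.126013, 0.071739)
phase 2: p=0.2257, T=0.344, ωT=1.168637, cosh=1.764197, sinh=1.453407; start (x,ẋ)=(-0.126013, 0.071739) → end (x,ẋ)=(-0.364099, -1.610026)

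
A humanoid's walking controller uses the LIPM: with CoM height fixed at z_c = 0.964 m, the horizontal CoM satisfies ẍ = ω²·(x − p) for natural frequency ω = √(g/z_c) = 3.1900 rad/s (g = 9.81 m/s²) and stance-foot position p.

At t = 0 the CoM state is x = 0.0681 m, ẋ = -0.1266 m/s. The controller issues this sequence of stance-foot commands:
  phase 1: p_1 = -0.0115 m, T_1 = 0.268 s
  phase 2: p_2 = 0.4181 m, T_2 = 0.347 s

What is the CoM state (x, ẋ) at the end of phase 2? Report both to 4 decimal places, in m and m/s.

x = -0.1524, ẋ = -1.4202

phase 1: p=-0.0115, T=0.268, ωT=0.854920, cosh=1.388252, sinh=0.962935; start (x,ẋ)=(0.068100, -0.126600) → end (x,ẋ)=(0.060789, 0.068760)
phase 2: p=0.4181, T=0.347, ωT=1.106930, cosh=1.677815, sinh=1.347242; start (x,ẋ)=(0.060789, 0.068760) → end (x,ẋ)=(-0.152362, -1.420250)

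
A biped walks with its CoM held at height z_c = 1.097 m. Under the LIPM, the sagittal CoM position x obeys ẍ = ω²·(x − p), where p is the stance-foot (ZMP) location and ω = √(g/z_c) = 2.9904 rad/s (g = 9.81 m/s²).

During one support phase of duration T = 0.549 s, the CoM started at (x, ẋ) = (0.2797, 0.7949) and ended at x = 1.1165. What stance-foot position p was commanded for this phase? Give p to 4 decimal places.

p = 0.1748

ωT = 2.9904·0.549 = 1.641730; cosh(ωT) = 2.678869, sinh(ωT) = 2.485224
x(T) = p + (x₀−p)·cosh(ωT) + (ẋ₀/ω)·sinh(ωT) ⇒ p·(1 − cosh) = x(T) − x₀·cosh − (ẋ₀/ω)·sinh
numerator   = 1.1165 − (0.2797)·2.678869 − (0.7949/2.9904)·2.485224 = -0.293395
denominator = 1 − 2.678869 = -1.678869
p = -0.293395 / -1.678869 = 0.1748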